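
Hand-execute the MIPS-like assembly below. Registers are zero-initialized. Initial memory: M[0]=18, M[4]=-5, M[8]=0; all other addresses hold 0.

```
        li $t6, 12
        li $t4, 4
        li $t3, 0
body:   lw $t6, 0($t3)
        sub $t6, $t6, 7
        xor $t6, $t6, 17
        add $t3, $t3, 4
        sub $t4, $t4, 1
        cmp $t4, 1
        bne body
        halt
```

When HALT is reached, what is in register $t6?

after li $t6, 12: $t6=12
after li $t4, 4: $t4=4
after li $t3, 0: $t3=0
after lw $t6, 0($t3): $t6=M[0]=18
after sub $t6, $t6, 7: $t6=18-7=11
after xor $t6, $t6, 17: $t6=11^17=26
after add $t3, $t3, 4: $t3=0+4=4
after sub $t4, $t4, 1: $t4=4-1=3
cmp $t4, 1  (cmp 3,1)
bne body: taken
after lw $t6, 0($t3): $t6=M[4]=-5
after sub $t6, $t6, 7: $t6=(-5)-7=-12
after xor $t6, $t6, 17: $t6=(-12)^17=-27
after add $t3, $t3, 4: $t3=4+4=8
after sub $t4, $t4, 1: $t4=3-1=2
cmp $t4, 1  (cmp 2,1)
bne body: taken
after lw $t6, 0($t3): $t6=M[8]=0
after sub $t6, $t6, 7: $t6=0-7=-7
after xor $t6, $t6, 17: $t6=(-7)^17=-24
after add $t3, $t3, 4: $t3=8+4=12
after sub $t4, $t4, 1: $t4=2-1=1
cmp $t4, 1  (cmp 1,1)
bne body: not taken
halt.

-24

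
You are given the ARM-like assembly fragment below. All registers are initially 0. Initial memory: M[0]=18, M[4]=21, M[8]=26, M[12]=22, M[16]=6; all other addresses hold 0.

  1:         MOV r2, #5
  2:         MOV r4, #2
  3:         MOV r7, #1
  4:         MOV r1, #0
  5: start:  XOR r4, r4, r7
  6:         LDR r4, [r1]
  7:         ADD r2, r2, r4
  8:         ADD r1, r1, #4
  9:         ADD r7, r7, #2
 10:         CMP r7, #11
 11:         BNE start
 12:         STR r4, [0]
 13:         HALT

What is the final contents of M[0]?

6

MOV r2, #5 → r2=5
MOV r4, #2 → r4=2
MOV r7, #1 → r7=1
MOV r1, #0 → r1=0
XOR r4, r4, r7 → r4=2^1=3
LDR r4, [r1] → r4=M[0]=18
ADD r2, r2, r4 → r2=5+18=23
ADD r1, r1, #4 → r1=0+4=4
ADD r7, r7, #2 → r7=1+2=3
CMP r7, #11  (cmp 3,11)
BNE start: taken
XOR r4, r4, r7 → r4=18^3=17
LDR r4, [r1] → r4=M[4]=21
ADD r2, r2, r4 → r2=23+21=44
ADD r1, r1, #4 → r1=4+4=8
ADD r7, r7, #2 → r7=3+2=5
CMP r7, #11  (cmp 5,11)
BNE start: taken
XOR r4, r4, r7 → r4=21^5=16
LDR r4, [r1] → r4=M[8]=26
ADD r2, r2, r4 → r2=44+26=70
ADD r1, r1, #4 → r1=8+4=12
ADD r7, r7, #2 → r7=5+2=7
CMP r7, #11  (cmp 7,11)
BNE start: taken
XOR r4, r4, r7 → r4=26^7=29
LDR r4, [r1] → r4=M[12]=22
ADD r2, r2, r4 → r2=70+22=92
ADD r1, r1, #4 → r1=12+4=16
ADD r7, r7, #2 → r7=7+2=9
CMP r7, #11  (cmp 9,11)
BNE start: taken
XOR r4, r4, r7 → r4=22^9=31
LDR r4, [r1] → r4=M[16]=6
ADD r2, r2, r4 → r2=92+6=98
ADD r1, r1, #4 → r1=16+4=20
ADD r7, r7, #2 → r7=9+2=11
CMP r7, #11  (cmp 11,11)
BNE start: not taken
STR r4, [0] → M[0]=6
halt.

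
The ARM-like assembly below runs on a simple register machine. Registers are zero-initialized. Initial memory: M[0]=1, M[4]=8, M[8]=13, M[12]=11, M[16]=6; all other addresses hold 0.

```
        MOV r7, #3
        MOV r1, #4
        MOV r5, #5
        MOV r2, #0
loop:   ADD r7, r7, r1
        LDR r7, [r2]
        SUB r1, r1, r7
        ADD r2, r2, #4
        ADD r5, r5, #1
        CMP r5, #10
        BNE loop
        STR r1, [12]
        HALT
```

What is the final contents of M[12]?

after MOV r7, #3: r7=3
after MOV r1, #4: r1=4
after MOV r5, #5: r5=5
after MOV r2, #0: r2=0
after ADD r7, r7, r1: r7=3+4=7
after LDR r7, [r2]: r7=M[0]=1
after SUB r1, r1, r7: r1=4-1=3
after ADD r2, r2, #4: r2=0+4=4
after ADD r5, r5, #1: r5=5+1=6
CMP r5, #10  (cmp 6,10)
BNE loop: taken
after ADD r7, r7, r1: r7=1+3=4
after LDR r7, [r2]: r7=M[4]=8
after SUB r1, r1, r7: r1=3-8=-5
after ADD r2, r2, #4: r2=4+4=8
after ADD r5, r5, #1: r5=6+1=7
CMP r5, #10  (cmp 7,10)
BNE loop: taken
after ADD r7, r7, r1: r7=8+(-5)=3
after LDR r7, [r2]: r7=M[8]=13
after SUB r1, r1, r7: r1=(-5)-13=-18
after ADD r2, r2, #4: r2=8+4=12
after ADD r5, r5, #1: r5=7+1=8
CMP r5, #10  (cmp 8,10)
BNE loop: taken
after ADD r7, r7, r1: r7=13+(-18)=-5
after LDR r7, [r2]: r7=M[12]=11
after SUB r1, r1, r7: r1=(-18)-11=-29
after ADD r2, r2, #4: r2=12+4=16
after ADD r5, r5, #1: r5=8+1=9
CMP r5, #10  (cmp 9,10)
BNE loop: taken
after ADD r7, r7, r1: r7=11+(-29)=-18
after LDR r7, [r2]: r7=M[16]=6
after SUB r1, r1, r7: r1=(-29)-6=-35
after ADD r2, r2, #4: r2=16+4=20
after ADD r5, r5, #1: r5=9+1=10
CMP r5, #10  (cmp 10,10)
BNE loop: not taken
STR r1, [12] → M[12]=-35
halt.

-35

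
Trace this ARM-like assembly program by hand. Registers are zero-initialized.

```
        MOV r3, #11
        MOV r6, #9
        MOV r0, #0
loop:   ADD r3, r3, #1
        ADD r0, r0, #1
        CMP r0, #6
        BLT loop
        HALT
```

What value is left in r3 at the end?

MOV r3, #11 → r3=11
MOV r6, #9 → r6=9
MOV r0, #0 → r0=0
ADD r3, r3, #1 → r3=11+1=12
ADD r0, r0, #1 → r0=0+1=1
CMP r0, #6  (cmp 1,6)
BLT loop: taken
ADD r3, r3, #1 → r3=12+1=13
ADD r0, r0, #1 → r0=1+1=2
CMP r0, #6  (cmp 2,6)
BLT loop: taken
ADD r3, r3, #1 → r3=13+1=14
ADD r0, r0, #1 → r0=2+1=3
CMP r0, #6  (cmp 3,6)
BLT loop: taken
ADD r3, r3, #1 → r3=14+1=15
ADD r0, r0, #1 → r0=3+1=4
CMP r0, #6  (cmp 4,6)
BLT loop: taken
ADD r3, r3, #1 → r3=15+1=16
ADD r0, r0, #1 → r0=4+1=5
CMP r0, #6  (cmp 5,6)
BLT loop: taken
ADD r3, r3, #1 → r3=16+1=17
ADD r0, r0, #1 → r0=5+1=6
CMP r0, #6  (cmp 6,6)
BLT loop: not taken
halt.

17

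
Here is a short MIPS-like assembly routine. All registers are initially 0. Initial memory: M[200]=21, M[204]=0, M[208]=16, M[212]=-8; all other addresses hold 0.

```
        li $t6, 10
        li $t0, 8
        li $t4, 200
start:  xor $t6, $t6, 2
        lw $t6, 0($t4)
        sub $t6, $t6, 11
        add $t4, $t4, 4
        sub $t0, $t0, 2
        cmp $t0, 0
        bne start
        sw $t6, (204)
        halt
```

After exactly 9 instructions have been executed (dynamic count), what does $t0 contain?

6

$t6=10
$t0=8
$t4=200
$t6=10^2=8
$t6=M[200]=21
$t6=21-11=10
$t4=200+4=204
$t0=8-2=6
cmp $t0, 0  (cmp 6,0)
After step 9: $t0 = 6.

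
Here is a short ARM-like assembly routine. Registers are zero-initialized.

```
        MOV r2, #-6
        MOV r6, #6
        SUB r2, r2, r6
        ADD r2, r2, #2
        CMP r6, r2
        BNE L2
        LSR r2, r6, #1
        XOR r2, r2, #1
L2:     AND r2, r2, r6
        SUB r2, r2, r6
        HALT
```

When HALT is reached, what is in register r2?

after MOV r2, #-6: r2=-6
after MOV r6, #6: r6=6
after SUB r2, r2, r6: r2=(-6)-6=-12
after ADD r2, r2, #2: r2=(-12)+2=-10
CMP r6, r2  (cmp 6,-10)
BNE L2: taken
after AND r2, r2, r6: r2=(-10)&6=6
after SUB r2, r2, r6: r2=6-6=0
halt.

0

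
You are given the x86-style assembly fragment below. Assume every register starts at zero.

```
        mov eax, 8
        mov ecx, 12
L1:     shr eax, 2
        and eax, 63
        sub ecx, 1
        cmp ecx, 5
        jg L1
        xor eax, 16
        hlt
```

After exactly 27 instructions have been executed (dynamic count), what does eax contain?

0

mov eax, 8 → eax=8
mov ecx, 12 → ecx=12
shr eax, 2 → eax=8>>2=2
and eax, 63 → eax=2&63=2
sub ecx, 1 → ecx=12-1=11
cmp ecx, 5  (cmp 11,5)
jg L1: taken
shr eax, 2 → eax=2>>2=0
and eax, 63 → eax=0&63=0
sub ecx, 1 → ecx=11-1=10
cmp ecx, 5  (cmp 10,5)
jg L1: taken
shr eax, 2 → eax=0>>2=0
and eax, 63 → eax=0&63=0
sub ecx, 1 → ecx=10-1=9
cmp ecx, 5  (cmp 9,5)
jg L1: taken
shr eax, 2 → eax=0>>2=0
and eax, 63 → eax=0&63=0
sub ecx, 1 → ecx=9-1=8
cmp ecx, 5  (cmp 8,5)
jg L1: taken
shr eax, 2 → eax=0>>2=0
and eax, 63 → eax=0&63=0
sub ecx, 1 → ecx=8-1=7
cmp ecx, 5  (cmp 7,5)
jg L1: taken
After step 27: eax = 0.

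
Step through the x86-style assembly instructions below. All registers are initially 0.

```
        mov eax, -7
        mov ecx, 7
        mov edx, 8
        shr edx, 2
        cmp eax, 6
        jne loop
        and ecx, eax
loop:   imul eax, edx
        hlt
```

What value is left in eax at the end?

-14

eax=-7
ecx=7
edx=8
edx=8>>2=2
cmp eax, 6  (cmp -7,6)
jne loop: taken
eax=(-7)*2=-14
halt.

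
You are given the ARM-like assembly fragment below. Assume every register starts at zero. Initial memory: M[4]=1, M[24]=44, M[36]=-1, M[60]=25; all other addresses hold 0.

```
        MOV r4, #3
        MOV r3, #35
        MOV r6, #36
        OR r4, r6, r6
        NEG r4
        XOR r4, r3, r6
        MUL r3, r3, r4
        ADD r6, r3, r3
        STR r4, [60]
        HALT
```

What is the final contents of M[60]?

7

MOV r4, #3 → r4=3
MOV r3, #35 → r3=35
MOV r6, #36 → r6=36
OR r4, r6, r6 → r4=36|36=36
NEG r4 → r4=-(36)=-36
XOR r4, r3, r6 → r4=35^36=7
MUL r3, r3, r4 → r3=35*7=245
ADD r6, r3, r3 → r6=245+245=490
STR r4, [60] → M[60]=7
halt.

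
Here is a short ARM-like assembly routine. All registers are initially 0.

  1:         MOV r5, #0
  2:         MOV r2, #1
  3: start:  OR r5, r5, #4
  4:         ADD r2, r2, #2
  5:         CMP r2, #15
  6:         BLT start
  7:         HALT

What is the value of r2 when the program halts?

MOV r5, #0 → r5=0
MOV r2, #1 → r2=1
OR r5, r5, #4 → r5=0|4=4
ADD r2, r2, #2 → r2=1+2=3
CMP r2, #15  (cmp 3,15)
BLT start: taken
OR r5, r5, #4 → r5=4|4=4
ADD r2, r2, #2 → r2=3+2=5
CMP r2, #15  (cmp 5,15)
BLT start: taken
OR r5, r5, #4 → r5=4|4=4
ADD r2, r2, #2 → r2=5+2=7
CMP r2, #15  (cmp 7,15)
BLT start: taken
OR r5, r5, #4 → r5=4|4=4
ADD r2, r2, #2 → r2=7+2=9
CMP r2, #15  (cmp 9,15)
BLT start: taken
OR r5, r5, #4 → r5=4|4=4
ADD r2, r2, #2 → r2=9+2=11
CMP r2, #15  (cmp 11,15)
BLT start: taken
OR r5, r5, #4 → r5=4|4=4
ADD r2, r2, #2 → r2=11+2=13
CMP r2, #15  (cmp 13,15)
BLT start: taken
OR r5, r5, #4 → r5=4|4=4
ADD r2, r2, #2 → r2=13+2=15
CMP r2, #15  (cmp 15,15)
BLT start: not taken
halt.

15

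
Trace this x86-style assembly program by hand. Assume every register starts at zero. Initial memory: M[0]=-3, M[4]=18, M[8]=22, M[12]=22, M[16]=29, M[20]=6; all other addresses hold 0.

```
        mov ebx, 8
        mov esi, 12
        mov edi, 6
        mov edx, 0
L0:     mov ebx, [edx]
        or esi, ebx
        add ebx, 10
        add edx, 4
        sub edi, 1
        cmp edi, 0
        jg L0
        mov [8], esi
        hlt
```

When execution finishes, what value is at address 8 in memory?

ebx=8
esi=12
edi=6
edx=0
ebx=M[0]=-3
esi=12|(-3)=-3
ebx=(-3)+10=7
edx=0+4=4
edi=6-1=5
cmp edi, 0  (cmp 5,0)
jg L0: taken
ebx=M[4]=18
esi=(-3)|18=-1
ebx=18+10=28
edx=4+4=8
edi=5-1=4
cmp edi, 0  (cmp 4,0)
jg L0: taken
ebx=M[8]=22
esi=(-1)|22=-1
ebx=22+10=32
edx=8+4=12
edi=4-1=3
cmp edi, 0  (cmp 3,0)
jg L0: taken
ebx=M[12]=22
esi=(-1)|22=-1
ebx=22+10=32
edx=12+4=16
edi=3-1=2
cmp edi, 0  (cmp 2,0)
jg L0: taken
ebx=M[16]=29
esi=(-1)|29=-1
ebx=29+10=39
edx=16+4=20
edi=2-1=1
cmp edi, 0  (cmp 1,0)
jg L0: taken
ebx=M[20]=6
esi=(-1)|6=-1
ebx=6+10=16
edx=20+4=24
edi=1-1=0
cmp edi, 0  (cmp 0,0)
jg L0: not taken
mov [8], esi → M[8]=-1
halt.

-1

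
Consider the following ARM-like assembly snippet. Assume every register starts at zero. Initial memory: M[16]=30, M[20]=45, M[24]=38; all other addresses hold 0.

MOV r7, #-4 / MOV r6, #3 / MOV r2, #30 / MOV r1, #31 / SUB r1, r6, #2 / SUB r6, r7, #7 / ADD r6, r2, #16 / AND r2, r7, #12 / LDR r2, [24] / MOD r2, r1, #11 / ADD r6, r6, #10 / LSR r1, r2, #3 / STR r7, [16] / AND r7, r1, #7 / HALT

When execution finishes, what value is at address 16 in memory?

r7=-4
r6=3
r2=30
r1=31
r1=3-2=1
r6=(-4)-7=-11
r6=30+16=46
r2=(-4)&12=12
r2=M[24]=38
r2=1%11=1
r6=46+10=56
r1=1>>3=0
STR r7, [16] → M[16]=-4
r7=0&7=0
halt.

-4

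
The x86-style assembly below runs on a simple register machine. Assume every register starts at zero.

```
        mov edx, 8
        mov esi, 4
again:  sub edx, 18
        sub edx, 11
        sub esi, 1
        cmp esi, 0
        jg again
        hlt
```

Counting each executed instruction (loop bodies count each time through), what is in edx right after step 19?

-108

after mov edx, 8: edx=8
after mov esi, 4: esi=4
after sub edx, 18: edx=8-18=-10
after sub edx, 11: edx=(-10)-11=-21
after sub esi, 1: esi=4-1=3
cmp esi, 0  (cmp 3,0)
jg again: taken
after sub edx, 18: edx=(-21)-18=-39
after sub edx, 11: edx=(-39)-11=-50
after sub esi, 1: esi=3-1=2
cmp esi, 0  (cmp 2,0)
jg again: taken
after sub edx, 18: edx=(-50)-18=-68
after sub edx, 11: edx=(-68)-11=-79
after sub esi, 1: esi=2-1=1
cmp esi, 0  (cmp 1,0)
jg again: taken
after sub edx, 18: edx=(-79)-18=-97
after sub edx, 11: edx=(-97)-11=-108
After step 19: edx = -108.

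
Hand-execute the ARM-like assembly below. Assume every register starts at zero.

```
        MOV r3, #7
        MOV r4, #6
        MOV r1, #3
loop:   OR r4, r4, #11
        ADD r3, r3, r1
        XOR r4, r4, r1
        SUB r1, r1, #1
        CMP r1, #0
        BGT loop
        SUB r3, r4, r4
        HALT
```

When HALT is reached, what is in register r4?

14

MOV r3, #7 → r3=7
MOV r4, #6 → r4=6
MOV r1, #3 → r1=3
OR r4, r4, #11 → r4=6|11=15
ADD r3, r3, r1 → r3=7+3=10
XOR r4, r4, r1 → r4=15^3=12
SUB r1, r1, #1 → r1=3-1=2
CMP r1, #0  (cmp 2,0)
BGT loop: taken
OR r4, r4, #11 → r4=12|11=15
ADD r3, r3, r1 → r3=10+2=12
XOR r4, r4, r1 → r4=15^2=13
SUB r1, r1, #1 → r1=2-1=1
CMP r1, #0  (cmp 1,0)
BGT loop: taken
OR r4, r4, #11 → r4=13|11=15
ADD r3, r3, r1 → r3=12+1=13
XOR r4, r4, r1 → r4=15^1=14
SUB r1, r1, #1 → r1=1-1=0
CMP r1, #0  (cmp 0,0)
BGT loop: not taken
SUB r3, r4, r4 → r3=14-14=0
halt.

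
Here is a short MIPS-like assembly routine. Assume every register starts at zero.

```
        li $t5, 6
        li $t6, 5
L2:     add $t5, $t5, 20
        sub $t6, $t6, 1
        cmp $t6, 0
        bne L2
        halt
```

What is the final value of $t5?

106

after li $t5, 6: $t5=6
after li $t6, 5: $t6=5
after add $t5, $t5, 20: $t5=6+20=26
after sub $t6, $t6, 1: $t6=5-1=4
cmp $t6, 0  (cmp 4,0)
bne L2: taken
after add $t5, $t5, 20: $t5=26+20=46
after sub $t6, $t6, 1: $t6=4-1=3
cmp $t6, 0  (cmp 3,0)
bne L2: taken
after add $t5, $t5, 20: $t5=46+20=66
after sub $t6, $t6, 1: $t6=3-1=2
cmp $t6, 0  (cmp 2,0)
bne L2: taken
after add $t5, $t5, 20: $t5=66+20=86
after sub $t6, $t6, 1: $t6=2-1=1
cmp $t6, 0  (cmp 1,0)
bne L2: taken
after add $t5, $t5, 20: $t5=86+20=106
after sub $t6, $t6, 1: $t6=1-1=0
cmp $t6, 0  (cmp 0,0)
bne L2: not taken
halt.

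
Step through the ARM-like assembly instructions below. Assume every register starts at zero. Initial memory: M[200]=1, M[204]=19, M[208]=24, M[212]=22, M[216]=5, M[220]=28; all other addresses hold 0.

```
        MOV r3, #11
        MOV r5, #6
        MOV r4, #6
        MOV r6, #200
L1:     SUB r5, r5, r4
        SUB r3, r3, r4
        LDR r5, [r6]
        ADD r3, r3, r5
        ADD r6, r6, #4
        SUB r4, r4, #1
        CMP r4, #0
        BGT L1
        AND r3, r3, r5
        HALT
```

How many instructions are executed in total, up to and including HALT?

54

after MOV r3, #11: r3=11
after MOV r5, #6: r5=6
after MOV r4, #6: r4=6
after MOV r6, #200: r6=200
after SUB r5, r5, r4: r5=6-6=0
after SUB r3, r3, r4: r3=11-6=5
after LDR r5, [r6]: r5=M[200]=1
after ADD r3, r3, r5: r3=5+1=6
after ADD r6, r6, #4: r6=200+4=204
after SUB r4, r4, #1: r4=6-1=5
CMP r4, #0  (cmp 5,0)
BGT L1: taken
after SUB r5, r5, r4: r5=1-5=-4
after SUB r3, r3, r4: r3=6-5=1
after LDR r5, [r6]: r5=M[204]=19
after ADD r3, r3, r5: r3=1+19=20
after ADD r6, r6, #4: r6=204+4=208
after SUB r4, r4, #1: r4=5-1=4
CMP r4, #0  (cmp 4,0)
BGT L1: taken
after SUB r5, r5, r4: r5=19-4=15
after SUB r3, r3, r4: r3=20-4=16
after LDR r5, [r6]: r5=M[208]=24
after ADD r3, r3, r5: r3=16+24=40
after ADD r6, r6, #4: r6=208+4=212
after SUB r4, r4, #1: r4=4-1=3
CMP r4, #0  (cmp 3,0)
BGT L1: taken
after SUB r5, r5, r4: r5=24-3=21
after SUB r3, r3, r4: r3=40-3=37
after LDR r5, [r6]: r5=M[212]=22
after ADD r3, r3, r5: r3=37+22=59
after ADD r6, r6, #4: r6=212+4=216
after SUB r4, r4, #1: r4=3-1=2
CMP r4, #0  (cmp 2,0)
BGT L1: taken
after SUB r5, r5, r4: r5=22-2=20
after SUB r3, r3, r4: r3=59-2=57
after LDR r5, [r6]: r5=M[216]=5
after ADD r3, r3, r5: r3=57+5=62
after ADD r6, r6, #4: r6=216+4=220
after SUB r4, r4, #1: r4=2-1=1
CMP r4, #0  (cmp 1,0)
BGT L1: taken
after SUB r5, r5, r4: r5=5-1=4
after SUB r3, r3, r4: r3=62-1=61
after LDR r5, [r6]: r5=M[220]=28
after ADD r3, r3, r5: r3=61+28=89
after ADD r6, r6, #4: r6=220+4=224
after SUB r4, r4, #1: r4=1-1=0
CMP r4, #0  (cmp 0,0)
BGT L1: not taken
after AND r3, r3, r5: r3=89&28=24
halt.
Total executed instructions: 54.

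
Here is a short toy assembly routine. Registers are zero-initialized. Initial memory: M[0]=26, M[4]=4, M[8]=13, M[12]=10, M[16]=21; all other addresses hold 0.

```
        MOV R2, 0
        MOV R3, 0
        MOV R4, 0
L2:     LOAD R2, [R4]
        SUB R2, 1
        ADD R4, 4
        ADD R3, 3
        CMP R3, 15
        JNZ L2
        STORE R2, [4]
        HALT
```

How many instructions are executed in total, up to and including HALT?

35

MOV R2, 0 → R2=0
MOV R3, 0 → R3=0
MOV R4, 0 → R4=0
LOAD R2, [R4] → R2=M[0]=26
SUB R2, 1 → R2=26-1=25
ADD R4, 4 → R4=0+4=4
ADD R3, 3 → R3=0+3=3
CMP R3, 15  (cmp 3,15)
JNZ L2: taken
LOAD R2, [R4] → R2=M[4]=4
SUB R2, 1 → R2=4-1=3
ADD R4, 4 → R4=4+4=8
ADD R3, 3 → R3=3+3=6
CMP R3, 15  (cmp 6,15)
JNZ L2: taken
LOAD R2, [R4] → R2=M[8]=13
SUB R2, 1 → R2=13-1=12
ADD R4, 4 → R4=8+4=12
ADD R3, 3 → R3=6+3=9
CMP R3, 15  (cmp 9,15)
JNZ L2: taken
LOAD R2, [R4] → R2=M[12]=10
SUB R2, 1 → R2=10-1=9
ADD R4, 4 → R4=12+4=16
ADD R3, 3 → R3=9+3=12
CMP R3, 15  (cmp 12,15)
JNZ L2: taken
LOAD R2, [R4] → R2=M[16]=21
SUB R2, 1 → R2=21-1=20
ADD R4, 4 → R4=16+4=20
ADD R3, 3 → R3=12+3=15
CMP R3, 15  (cmp 15,15)
JNZ L2: not taken
STORE R2, [4] → M[4]=20
halt.
Total executed instructions: 35.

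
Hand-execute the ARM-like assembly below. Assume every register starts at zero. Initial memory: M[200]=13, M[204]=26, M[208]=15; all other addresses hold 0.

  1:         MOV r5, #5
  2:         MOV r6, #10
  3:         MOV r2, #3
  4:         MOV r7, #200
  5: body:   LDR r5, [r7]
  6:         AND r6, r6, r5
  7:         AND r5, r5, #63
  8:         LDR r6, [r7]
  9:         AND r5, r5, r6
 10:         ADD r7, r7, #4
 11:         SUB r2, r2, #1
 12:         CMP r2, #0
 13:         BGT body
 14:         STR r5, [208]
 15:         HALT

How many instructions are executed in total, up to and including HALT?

after MOV r5, #5: r5=5
after MOV r6, #10: r6=10
after MOV r2, #3: r2=3
after MOV r7, #200: r7=200
after LDR r5, [r7]: r5=M[200]=13
after AND r6, r6, r5: r6=10&13=8
after AND r5, r5, #63: r5=13&63=13
after LDR r6, [r7]: r6=M[200]=13
after AND r5, r5, r6: r5=13&13=13
after ADD r7, r7, #4: r7=200+4=204
after SUB r2, r2, #1: r2=3-1=2
CMP r2, #0  (cmp 2,0)
BGT body: taken
after LDR r5, [r7]: r5=M[204]=26
after AND r6, r6, r5: r6=13&26=8
after AND r5, r5, #63: r5=26&63=26
after LDR r6, [r7]: r6=M[204]=26
after AND r5, r5, r6: r5=26&26=26
after ADD r7, r7, #4: r7=204+4=208
after SUB r2, r2, #1: r2=2-1=1
CMP r2, #0  (cmp 1,0)
BGT body: taken
after LDR r5, [r7]: r5=M[208]=15
after AND r6, r6, r5: r6=26&15=10
after AND r5, r5, #63: r5=15&63=15
after LDR r6, [r7]: r6=M[208]=15
after AND r5, r5, r6: r5=15&15=15
after ADD r7, r7, #4: r7=208+4=212
after SUB r2, r2, #1: r2=1-1=0
CMP r2, #0  (cmp 0,0)
BGT body: not taken
STR r5, [208] → M[208]=15
halt.
Total executed instructions: 33.

33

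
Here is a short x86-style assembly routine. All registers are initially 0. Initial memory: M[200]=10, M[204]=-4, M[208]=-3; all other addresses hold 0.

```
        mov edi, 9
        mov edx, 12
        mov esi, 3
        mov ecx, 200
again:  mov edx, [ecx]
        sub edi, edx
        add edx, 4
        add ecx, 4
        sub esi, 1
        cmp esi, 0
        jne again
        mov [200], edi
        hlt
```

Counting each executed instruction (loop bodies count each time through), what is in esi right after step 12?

edi=9
edx=12
esi=3
ecx=200
edx=M[200]=10
edi=9-10=-1
edx=10+4=14
ecx=200+4=204
esi=3-1=2
cmp esi, 0  (cmp 2,0)
jne again: taken
edx=M[204]=-4
After step 12: esi = 2.

2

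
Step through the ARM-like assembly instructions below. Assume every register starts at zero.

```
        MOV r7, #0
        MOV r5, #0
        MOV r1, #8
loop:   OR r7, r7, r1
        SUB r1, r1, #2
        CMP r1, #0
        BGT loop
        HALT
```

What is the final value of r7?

after MOV r7, #0: r7=0
after MOV r5, #0: r5=0
after MOV r1, #8: r1=8
after OR r7, r7, r1: r7=0|8=8
after SUB r1, r1, #2: r1=8-2=6
CMP r1, #0  (cmp 6,0)
BGT loop: taken
after OR r7, r7, r1: r7=8|6=14
after SUB r1, r1, #2: r1=6-2=4
CMP r1, #0  (cmp 4,0)
BGT loop: taken
after OR r7, r7, r1: r7=14|4=14
after SUB r1, r1, #2: r1=4-2=2
CMP r1, #0  (cmp 2,0)
BGT loop: taken
after OR r7, r7, r1: r7=14|2=14
after SUB r1, r1, #2: r1=2-2=0
CMP r1, #0  (cmp 0,0)
BGT loop: not taken
halt.

14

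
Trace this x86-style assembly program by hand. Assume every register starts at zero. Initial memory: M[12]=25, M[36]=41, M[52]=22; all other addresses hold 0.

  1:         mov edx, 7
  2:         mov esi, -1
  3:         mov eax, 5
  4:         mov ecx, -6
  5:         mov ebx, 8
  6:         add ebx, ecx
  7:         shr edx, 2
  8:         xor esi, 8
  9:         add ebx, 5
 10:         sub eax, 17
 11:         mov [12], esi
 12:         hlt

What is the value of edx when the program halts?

edx=7
esi=-1
eax=5
ecx=-6
ebx=8
ebx=8+(-6)=2
edx=7>>2=1
esi=(-1)^8=-9
ebx=2+5=7
eax=5-17=-12
mov [12], esi → M[12]=-9
halt.

1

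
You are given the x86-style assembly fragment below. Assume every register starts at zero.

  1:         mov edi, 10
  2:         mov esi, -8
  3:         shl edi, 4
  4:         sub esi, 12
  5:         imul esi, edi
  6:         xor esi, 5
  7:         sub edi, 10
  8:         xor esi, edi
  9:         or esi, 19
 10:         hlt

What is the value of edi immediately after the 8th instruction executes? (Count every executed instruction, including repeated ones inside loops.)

150

mov edi, 10 → edi=10
mov esi, -8 → esi=-8
shl edi, 4 → edi=10<<4=160
sub esi, 12 → esi=(-8)-12=-20
imul esi, edi → esi=(-20)*160=-3200
xor esi, 5 → esi=(-3200)^5=-3195
sub edi, 10 → edi=160-10=150
xor esi, edi → esi=(-3195)^150=-3309
After step 8: edi = 150.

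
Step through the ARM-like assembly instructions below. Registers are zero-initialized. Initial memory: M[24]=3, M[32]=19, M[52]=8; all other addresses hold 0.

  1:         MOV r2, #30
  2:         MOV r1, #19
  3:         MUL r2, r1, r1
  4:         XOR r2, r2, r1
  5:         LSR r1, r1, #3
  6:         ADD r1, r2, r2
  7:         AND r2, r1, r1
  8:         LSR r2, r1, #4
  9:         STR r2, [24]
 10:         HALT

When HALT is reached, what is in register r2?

47

MOV r2, #30 → r2=30
MOV r1, #19 → r1=19
MUL r2, r1, r1 → r2=19*19=361
XOR r2, r2, r1 → r2=361^19=378
LSR r1, r1, #3 → r1=19>>3=2
ADD r1, r2, r2 → r1=378+378=756
AND r2, r1, r1 → r2=756&756=756
LSR r2, r1, #4 → r2=756>>4=47
STR r2, [24] → M[24]=47
halt.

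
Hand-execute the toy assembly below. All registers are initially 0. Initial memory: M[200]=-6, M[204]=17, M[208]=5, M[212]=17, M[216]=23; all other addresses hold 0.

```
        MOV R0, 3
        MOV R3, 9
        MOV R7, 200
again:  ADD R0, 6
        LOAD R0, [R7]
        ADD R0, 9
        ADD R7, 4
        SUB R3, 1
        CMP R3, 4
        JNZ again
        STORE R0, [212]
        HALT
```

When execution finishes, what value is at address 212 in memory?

32

R0=3
R3=9
R7=200
R0=3+6=9
R0=M[200]=-6
R0=(-6)+9=3
R7=200+4=204
R3=9-1=8
CMP R3, 4  (cmp 8,4)
JNZ again: taken
R0=3+6=9
R0=M[204]=17
R0=17+9=26
R7=204+4=208
R3=8-1=7
CMP R3, 4  (cmp 7,4)
JNZ again: taken
R0=26+6=32
R0=M[208]=5
R0=5+9=14
R7=208+4=212
R3=7-1=6
CMP R3, 4  (cmp 6,4)
JNZ again: taken
R0=14+6=20
R0=M[212]=17
R0=17+9=26
R7=212+4=216
R3=6-1=5
CMP R3, 4  (cmp 5,4)
JNZ again: taken
R0=26+6=32
R0=M[216]=23
R0=23+9=32
R7=216+4=220
R3=5-1=4
CMP R3, 4  (cmp 4,4)
JNZ again: not taken
STORE R0, [212] → M[212]=32
halt.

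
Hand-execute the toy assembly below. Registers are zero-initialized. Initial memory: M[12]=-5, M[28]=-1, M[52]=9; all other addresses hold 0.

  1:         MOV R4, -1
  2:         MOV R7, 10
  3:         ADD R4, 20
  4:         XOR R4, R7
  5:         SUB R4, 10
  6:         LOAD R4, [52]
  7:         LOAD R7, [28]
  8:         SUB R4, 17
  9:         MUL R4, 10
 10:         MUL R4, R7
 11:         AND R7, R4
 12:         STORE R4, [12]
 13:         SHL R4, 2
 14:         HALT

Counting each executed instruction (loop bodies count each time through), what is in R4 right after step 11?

80

R4=-1
R7=10
R4=(-1)+20=19
R4=19^10=25
R4=25-10=15
R4=M[52]=9
R7=M[28]=-1
R4=9-17=-8
R4=(-8)*10=-80
R4=(-80)*(-1)=80
R7=(-1)&80=80
After step 11: R4 = 80.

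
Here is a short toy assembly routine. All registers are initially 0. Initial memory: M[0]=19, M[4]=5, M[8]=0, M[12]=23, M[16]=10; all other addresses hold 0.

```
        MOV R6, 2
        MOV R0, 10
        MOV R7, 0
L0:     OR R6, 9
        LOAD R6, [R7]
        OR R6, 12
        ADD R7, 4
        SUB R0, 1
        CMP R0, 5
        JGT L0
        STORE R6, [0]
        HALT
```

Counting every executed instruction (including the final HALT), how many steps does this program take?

40

R6=2
R0=10
R7=0
R6=2|9=11
R6=M[0]=19
R6=19|12=31
R7=0+4=4
R0=10-1=9
CMP R0, 5  (cmp 9,5)
JGT L0: taken
R6=31|9=31
R6=M[4]=5
R6=5|12=13
R7=4+4=8
R0=9-1=8
CMP R0, 5  (cmp 8,5)
JGT L0: taken
R6=13|9=13
R6=M[8]=0
R6=0|12=12
R7=8+4=12
R0=8-1=7
CMP R0, 5  (cmp 7,5)
JGT L0: taken
R6=12|9=13
R6=M[12]=23
R6=23|12=31
R7=12+4=16
R0=7-1=6
CMP R0, 5  (cmp 6,5)
JGT L0: taken
R6=31|9=31
R6=M[16]=10
R6=10|12=14
R7=16+4=20
R0=6-1=5
CMP R0, 5  (cmp 5,5)
JGT L0: not taken
STORE R6, [0] → M[0]=14
halt.
Total executed instructions: 40.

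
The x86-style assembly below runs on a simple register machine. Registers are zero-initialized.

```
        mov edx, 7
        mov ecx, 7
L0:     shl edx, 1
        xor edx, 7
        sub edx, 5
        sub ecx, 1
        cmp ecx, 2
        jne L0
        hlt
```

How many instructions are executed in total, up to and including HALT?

33

mov edx, 7 → edx=7
mov ecx, 7 → ecx=7
shl edx, 1 → edx=7<<1=14
xor edx, 7 → edx=14^7=9
sub edx, 5 → edx=9-5=4
sub ecx, 1 → ecx=7-1=6
cmp ecx, 2  (cmp 6,2)
jne L0: taken
shl edx, 1 → edx=4<<1=8
xor edx, 7 → edx=8^7=15
sub edx, 5 → edx=15-5=10
sub ecx, 1 → ecx=6-1=5
cmp ecx, 2  (cmp 5,2)
jne L0: taken
shl edx, 1 → edx=10<<1=20
xor edx, 7 → edx=20^7=19
sub edx, 5 → edx=19-5=14
sub ecx, 1 → ecx=5-1=4
cmp ecx, 2  (cmp 4,2)
jne L0: taken
shl edx, 1 → edx=14<<1=28
xor edx, 7 → edx=28^7=27
sub edx, 5 → edx=27-5=22
sub ecx, 1 → ecx=4-1=3
cmp ecx, 2  (cmp 3,2)
jne L0: taken
shl edx, 1 → edx=22<<1=44
xor edx, 7 → edx=44^7=43
sub edx, 5 → edx=43-5=38
sub ecx, 1 → ecx=3-1=2
cmp ecx, 2  (cmp 2,2)
jne L0: not taken
halt.
Total executed instructions: 33.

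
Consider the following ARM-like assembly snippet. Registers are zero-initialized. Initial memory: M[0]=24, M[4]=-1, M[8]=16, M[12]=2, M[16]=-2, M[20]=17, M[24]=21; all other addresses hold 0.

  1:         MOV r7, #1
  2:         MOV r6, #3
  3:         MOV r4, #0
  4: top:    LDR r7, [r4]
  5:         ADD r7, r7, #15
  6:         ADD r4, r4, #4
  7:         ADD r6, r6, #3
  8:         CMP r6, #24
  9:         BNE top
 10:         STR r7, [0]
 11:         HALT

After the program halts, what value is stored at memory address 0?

after MOV r7, #1: r7=1
after MOV r6, #3: r6=3
after MOV r4, #0: r4=0
after LDR r7, [r4]: r7=M[0]=24
after ADD r7, r7, #15: r7=24+15=39
after ADD r4, r4, #4: r4=0+4=4
after ADD r6, r6, #3: r6=3+3=6
CMP r6, #24  (cmp 6,24)
BNE top: taken
after LDR r7, [r4]: r7=M[4]=-1
after ADD r7, r7, #15: r7=(-1)+15=14
after ADD r4, r4, #4: r4=4+4=8
after ADD r6, r6, #3: r6=6+3=9
CMP r6, #24  (cmp 9,24)
BNE top: taken
after LDR r7, [r4]: r7=M[8]=16
after ADD r7, r7, #15: r7=16+15=31
after ADD r4, r4, #4: r4=8+4=12
after ADD r6, r6, #3: r6=9+3=12
CMP r6, #24  (cmp 12,24)
BNE top: taken
after LDR r7, [r4]: r7=M[12]=2
after ADD r7, r7, #15: r7=2+15=17
after ADD r4, r4, #4: r4=12+4=16
after ADD r6, r6, #3: r6=12+3=15
CMP r6, #24  (cmp 15,24)
BNE top: taken
after LDR r7, [r4]: r7=M[16]=-2
after ADD r7, r7, #15: r7=(-2)+15=13
after ADD r4, r4, #4: r4=16+4=20
after ADD r6, r6, #3: r6=15+3=18
CMP r6, #24  (cmp 18,24)
BNE top: taken
after LDR r7, [r4]: r7=M[20]=17
after ADD r7, r7, #15: r7=17+15=32
after ADD r4, r4, #4: r4=20+4=24
after ADD r6, r6, #3: r6=18+3=21
CMP r6, #24  (cmp 21,24)
BNE top: taken
after LDR r7, [r4]: r7=M[24]=21
after ADD r7, r7, #15: r7=21+15=36
after ADD r4, r4, #4: r4=24+4=28
after ADD r6, r6, #3: r6=21+3=24
CMP r6, #24  (cmp 24,24)
BNE top: not taken
STR r7, [0] → M[0]=36
halt.

36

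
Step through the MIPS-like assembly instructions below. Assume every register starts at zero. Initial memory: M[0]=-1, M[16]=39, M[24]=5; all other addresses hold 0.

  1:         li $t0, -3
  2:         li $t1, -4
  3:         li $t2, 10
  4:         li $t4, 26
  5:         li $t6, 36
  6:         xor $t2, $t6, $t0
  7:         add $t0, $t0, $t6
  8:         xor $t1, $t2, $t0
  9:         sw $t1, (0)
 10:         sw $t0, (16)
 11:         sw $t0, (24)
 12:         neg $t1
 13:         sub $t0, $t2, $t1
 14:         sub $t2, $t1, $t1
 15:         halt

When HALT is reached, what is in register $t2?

0

li $t0, -3 → $t0=-3
li $t1, -4 → $t1=-4
li $t2, 10 → $t2=10
li $t4, 26 → $t4=26
li $t6, 36 → $t6=36
xor $t2, $t6, $t0 → $t2=36^(-3)=-39
add $t0, $t0, $t6 → $t0=(-3)+36=33
xor $t1, $t2, $t0 → $t1=(-39)^33=-8
sw $t1, (0) → M[0]=-8
sw $t0, (16) → M[16]=33
sw $t0, (24) → M[24]=33
neg $t1 → $t1=-(-8)=8
sub $t0, $t2, $t1 → $t0=(-39)-8=-47
sub $t2, $t1, $t1 → $t2=8-8=0
halt.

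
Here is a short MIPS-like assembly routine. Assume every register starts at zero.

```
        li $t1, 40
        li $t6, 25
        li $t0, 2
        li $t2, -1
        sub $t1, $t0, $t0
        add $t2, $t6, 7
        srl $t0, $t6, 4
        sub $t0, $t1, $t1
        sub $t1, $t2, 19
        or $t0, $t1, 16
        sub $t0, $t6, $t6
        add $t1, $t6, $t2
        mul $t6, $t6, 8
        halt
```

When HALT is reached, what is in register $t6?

li $t1, 40 → $t1=40
li $t6, 25 → $t6=25
li $t0, 2 → $t0=2
li $t2, -1 → $t2=-1
sub $t1, $t0, $t0 → $t1=2-2=0
add $t2, $t6, 7 → $t2=25+7=32
srl $t0, $t6, 4 → $t0=25>>4=1
sub $t0, $t1, $t1 → $t0=0-0=0
sub $t1, $t2, 19 → $t1=32-19=13
or $t0, $t1, 16 → $t0=13|16=29
sub $t0, $t6, $t6 → $t0=25-25=0
add $t1, $t6, $t2 → $t1=25+32=57
mul $t6, $t6, 8 → $t6=25*8=200
halt.

200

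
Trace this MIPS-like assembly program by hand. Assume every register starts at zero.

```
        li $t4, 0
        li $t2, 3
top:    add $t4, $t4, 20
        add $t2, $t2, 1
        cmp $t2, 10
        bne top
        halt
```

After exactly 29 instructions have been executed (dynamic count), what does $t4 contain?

li $t4, 0 → $t4=0
li $t2, 3 → $t2=3
add $t4, $t4, 20 → $t4=0+20=20
add $t2, $t2, 1 → $t2=3+1=4
cmp $t2, 10  (cmp 4,10)
bne top: taken
add $t4, $t4, 20 → $t4=20+20=40
add $t2, $t2, 1 → $t2=4+1=5
cmp $t2, 10  (cmp 5,10)
bne top: taken
add $t4, $t4, 20 → $t4=40+20=60
add $t2, $t2, 1 → $t2=5+1=6
cmp $t2, 10  (cmp 6,10)
bne top: taken
add $t4, $t4, 20 → $t4=60+20=80
add $t2, $t2, 1 → $t2=6+1=7
cmp $t2, 10  (cmp 7,10)
bne top: taken
add $t4, $t4, 20 → $t4=80+20=100
add $t2, $t2, 1 → $t2=7+1=8
cmp $t2, 10  (cmp 8,10)
bne top: taken
add $t4, $t4, 20 → $t4=100+20=120
add $t2, $t2, 1 → $t2=8+1=9
cmp $t2, 10  (cmp 9,10)
bne top: taken
add $t4, $t4, 20 → $t4=120+20=140
add $t2, $t2, 1 → $t2=9+1=10
cmp $t2, 10  (cmp 10,10)
After step 29: $t4 = 140.

140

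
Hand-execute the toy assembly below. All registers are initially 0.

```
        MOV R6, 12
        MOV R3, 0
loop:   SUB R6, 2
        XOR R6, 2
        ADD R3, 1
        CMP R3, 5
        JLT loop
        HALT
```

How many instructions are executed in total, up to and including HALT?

28

R6=12
R3=0
R6=12-2=10
R6=10^2=8
R3=0+1=1
CMP R3, 5  (cmp 1,5)
JLT loop: taken
R6=8-2=6
R6=6^2=4
R3=1+1=2
CMP R3, 5  (cmp 2,5)
JLT loop: taken
R6=4-2=2
R6=2^2=0
R3=2+1=3
CMP R3, 5  (cmp 3,5)
JLT loop: taken
R6=0-2=-2
R6=(-2)^2=-4
R3=3+1=4
CMP R3, 5  (cmp 4,5)
JLT loop: taken
R6=(-4)-2=-6
R6=(-6)^2=-8
R3=4+1=5
CMP R3, 5  (cmp 5,5)
JLT loop: not taken
halt.
Total executed instructions: 28.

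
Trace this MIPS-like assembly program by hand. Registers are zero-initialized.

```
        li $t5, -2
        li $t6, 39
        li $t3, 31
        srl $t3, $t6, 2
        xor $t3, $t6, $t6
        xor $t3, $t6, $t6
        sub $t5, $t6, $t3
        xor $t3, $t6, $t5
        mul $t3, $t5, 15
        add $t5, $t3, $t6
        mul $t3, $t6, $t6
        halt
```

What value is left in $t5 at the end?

624

li $t5, -2 → $t5=-2
li $t6, 39 → $t6=39
li $t3, 31 → $t3=31
srl $t3, $t6, 2 → $t3=39>>2=9
xor $t3, $t6, $t6 → $t3=39^39=0
xor $t3, $t6, $t6 → $t3=39^39=0
sub $t5, $t6, $t3 → $t5=39-0=39
xor $t3, $t6, $t5 → $t3=39^39=0
mul $t3, $t5, 15 → $t3=39*15=585
add $t5, $t3, $t6 → $t5=585+39=624
mul $t3, $t6, $t6 → $t3=39*39=1521
halt.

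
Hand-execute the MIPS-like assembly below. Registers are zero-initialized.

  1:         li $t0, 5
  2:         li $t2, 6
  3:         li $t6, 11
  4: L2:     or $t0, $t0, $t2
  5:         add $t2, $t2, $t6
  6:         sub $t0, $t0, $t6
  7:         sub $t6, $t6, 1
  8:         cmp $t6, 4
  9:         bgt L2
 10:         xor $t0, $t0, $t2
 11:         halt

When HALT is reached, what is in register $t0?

-54

after li $t0, 5: $t0=5
after li $t2, 6: $t2=6
after li $t6, 11: $t6=11
after or $t0, $t0, $t2: $t0=5|6=7
after add $t2, $t2, $t6: $t2=6+11=17
after sub $t0, $t0, $t6: $t0=7-11=-4
after sub $t6, $t6, 1: $t6=11-1=10
cmp $t6, 4  (cmp 10,4)
bgt L2: taken
after or $t0, $t0, $t2: $t0=(-4)|17=-3
after add $t2, $t2, $t6: $t2=17+10=27
after sub $t0, $t0, $t6: $t0=(-3)-10=-13
after sub $t6, $t6, 1: $t6=10-1=9
cmp $t6, 4  (cmp 9,4)
bgt L2: taken
after or $t0, $t0, $t2: $t0=(-13)|27=-5
after add $t2, $t2, $t6: $t2=27+9=36
after sub $t0, $t0, $t6: $t0=(-5)-9=-14
after sub $t6, $t6, 1: $t6=9-1=8
cmp $t6, 4  (cmp 8,4)
bgt L2: taken
after or $t0, $t0, $t2: $t0=(-14)|36=-10
after add $t2, $t2, $t6: $t2=36+8=44
after sub $t0, $t0, $t6: $t0=(-10)-8=-18
after sub $t6, $t6, 1: $t6=8-1=7
cmp $t6, 4  (cmp 7,4)
bgt L2: taken
after or $t0, $t0, $t2: $t0=(-18)|44=-18
after add $t2, $t2, $t6: $t2=44+7=51
after sub $t0, $t0, $t6: $t0=(-18)-7=-25
after sub $t6, $t6, 1: $t6=7-1=6
cmp $t6, 4  (cmp 6,4)
bgt L2: taken
after or $t0, $t0, $t2: $t0=(-25)|51=-9
after add $t2, $t2, $t6: $t2=51+6=57
after sub $t0, $t0, $t6: $t0=(-9)-6=-15
after sub $t6, $t6, 1: $t6=6-1=5
cmp $t6, 4  (cmp 5,4)
bgt L2: taken
after or $t0, $t0, $t2: $t0=(-15)|57=-7
after add $t2, $t2, $t6: $t2=57+5=62
after sub $t0, $t0, $t6: $t0=(-7)-5=-12
after sub $t6, $t6, 1: $t6=5-1=4
cmp $t6, 4  (cmp 4,4)
bgt L2: not taken
after xor $t0, $t0, $t2: $t0=(-12)^62=-54
halt.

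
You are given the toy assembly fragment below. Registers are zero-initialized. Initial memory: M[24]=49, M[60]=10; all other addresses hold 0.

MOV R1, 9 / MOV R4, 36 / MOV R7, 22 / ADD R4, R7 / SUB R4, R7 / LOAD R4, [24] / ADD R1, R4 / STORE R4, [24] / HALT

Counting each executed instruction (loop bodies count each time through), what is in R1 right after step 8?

58

after MOV R1, 9: R1=9
after MOV R4, 36: R4=36
after MOV R7, 22: R7=22
after ADD R4, R7: R4=36+22=58
after SUB R4, R7: R4=58-22=36
after LOAD R4, [24]: R4=M[24]=49
after ADD R1, R4: R1=9+49=58
STORE R4, [24] → M[24]=49
After step 8: R1 = 58.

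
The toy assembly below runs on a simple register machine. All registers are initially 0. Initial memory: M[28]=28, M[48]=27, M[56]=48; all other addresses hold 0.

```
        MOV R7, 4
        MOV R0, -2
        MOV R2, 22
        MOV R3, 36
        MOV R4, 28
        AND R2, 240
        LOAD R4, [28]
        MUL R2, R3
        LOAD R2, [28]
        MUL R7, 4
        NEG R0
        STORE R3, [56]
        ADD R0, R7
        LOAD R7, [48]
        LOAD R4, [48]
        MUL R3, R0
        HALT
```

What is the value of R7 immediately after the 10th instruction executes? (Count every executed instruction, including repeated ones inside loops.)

16

MOV R7, 4 → R7=4
MOV R0, -2 → R0=-2
MOV R2, 22 → R2=22
MOV R3, 36 → R3=36
MOV R4, 28 → R4=28
AND R2, 240 → R2=22&240=16
LOAD R4, [28] → R4=M[28]=28
MUL R2, R3 → R2=16*36=576
LOAD R2, [28] → R2=M[28]=28
MUL R7, 4 → R7=4*4=16
After step 10: R7 = 16.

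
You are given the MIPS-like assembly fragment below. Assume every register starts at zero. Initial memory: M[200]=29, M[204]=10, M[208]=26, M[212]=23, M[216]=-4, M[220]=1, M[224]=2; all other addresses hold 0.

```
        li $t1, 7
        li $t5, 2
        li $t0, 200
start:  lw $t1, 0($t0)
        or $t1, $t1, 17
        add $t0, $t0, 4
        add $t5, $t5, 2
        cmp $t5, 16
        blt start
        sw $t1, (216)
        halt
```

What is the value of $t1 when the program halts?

li $t1, 7 → $t1=7
li $t5, 2 → $t5=2
li $t0, 200 → $t0=200
lw $t1, 0($t0) → $t1=M[200]=29
or $t1, $t1, 17 → $t1=29|17=29
add $t0, $t0, 4 → $t0=200+4=204
add $t5, $t5, 2 → $t5=2+2=4
cmp $t5, 16  (cmp 4,16)
blt start: taken
lw $t1, 0($t0) → $t1=M[204]=10
or $t1, $t1, 17 → $t1=10|17=27
add $t0, $t0, 4 → $t0=204+4=208
add $t5, $t5, 2 → $t5=4+2=6
cmp $t5, 16  (cmp 6,16)
blt start: taken
lw $t1, 0($t0) → $t1=M[208]=26
or $t1, $t1, 17 → $t1=26|17=27
add $t0, $t0, 4 → $t0=208+4=212
add $t5, $t5, 2 → $t5=6+2=8
cmp $t5, 16  (cmp 8,16)
blt start: taken
lw $t1, 0($t0) → $t1=M[212]=23
or $t1, $t1, 17 → $t1=23|17=23
add $t0, $t0, 4 → $t0=212+4=216
add $t5, $t5, 2 → $t5=8+2=10
cmp $t5, 16  (cmp 10,16)
blt start: taken
lw $t1, 0($t0) → $t1=M[216]=-4
or $t1, $t1, 17 → $t1=(-4)|17=-3
add $t0, $t0, 4 → $t0=216+4=220
add $t5, $t5, 2 → $t5=10+2=12
cmp $t5, 16  (cmp 12,16)
blt start: taken
lw $t1, 0($t0) → $t1=M[220]=1
or $t1, $t1, 17 → $t1=1|17=17
add $t0, $t0, 4 → $t0=220+4=224
add $t5, $t5, 2 → $t5=12+2=14
cmp $t5, 16  (cmp 14,16)
blt start: taken
lw $t1, 0($t0) → $t1=M[224]=2
or $t1, $t1, 17 → $t1=2|17=19
add $t0, $t0, 4 → $t0=224+4=228
add $t5, $t5, 2 → $t5=14+2=16
cmp $t5, 16  (cmp 16,16)
blt start: not taken
sw $t1, (216) → M[216]=19
halt.

19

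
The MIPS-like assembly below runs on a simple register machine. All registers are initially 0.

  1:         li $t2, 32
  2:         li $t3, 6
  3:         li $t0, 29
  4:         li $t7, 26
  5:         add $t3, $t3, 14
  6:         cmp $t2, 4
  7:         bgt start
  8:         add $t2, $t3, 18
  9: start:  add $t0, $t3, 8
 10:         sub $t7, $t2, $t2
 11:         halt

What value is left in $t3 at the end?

after li $t2, 32: $t2=32
after li $t3, 6: $t3=6
after li $t0, 29: $t0=29
after li $t7, 26: $t7=26
after add $t3, $t3, 14: $t3=6+14=20
cmp $t2, 4  (cmp 32,4)
bgt start: taken
after add $t0, $t3, 8: $t0=20+8=28
after sub $t7, $t2, $t2: $t7=32-32=0
halt.

20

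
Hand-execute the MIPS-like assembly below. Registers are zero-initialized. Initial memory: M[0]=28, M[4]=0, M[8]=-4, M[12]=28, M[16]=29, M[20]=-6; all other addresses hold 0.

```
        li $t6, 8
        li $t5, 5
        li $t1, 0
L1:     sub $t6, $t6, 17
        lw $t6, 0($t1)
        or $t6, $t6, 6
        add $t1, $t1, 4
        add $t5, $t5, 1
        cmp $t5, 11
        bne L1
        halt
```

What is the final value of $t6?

-2

li $t6, 8 → $t6=8
li $t5, 5 → $t5=5
li $t1, 0 → $t1=0
sub $t6, $t6, 17 → $t6=8-17=-9
lw $t6, 0($t1) → $t6=M[0]=28
or $t6, $t6, 6 → $t6=28|6=30
add $t1, $t1, 4 → $t1=0+4=4
add $t5, $t5, 1 → $t5=5+1=6
cmp $t5, 11  (cmp 6,11)
bne L1: taken
sub $t6, $t6, 17 → $t6=30-17=13
lw $t6, 0($t1) → $t6=M[4]=0
or $t6, $t6, 6 → $t6=0|6=6
add $t1, $t1, 4 → $t1=4+4=8
add $t5, $t5, 1 → $t5=6+1=7
cmp $t5, 11  (cmp 7,11)
bne L1: taken
sub $t6, $t6, 17 → $t6=6-17=-11
lw $t6, 0($t1) → $t6=M[8]=-4
or $t6, $t6, 6 → $t6=(-4)|6=-2
add $t1, $t1, 4 → $t1=8+4=12
add $t5, $t5, 1 → $t5=7+1=8
cmp $t5, 11  (cmp 8,11)
bne L1: taken
sub $t6, $t6, 17 → $t6=(-2)-17=-19
lw $t6, 0($t1) → $t6=M[12]=28
or $t6, $t6, 6 → $t6=28|6=30
add $t1, $t1, 4 → $t1=12+4=16
add $t5, $t5, 1 → $t5=8+1=9
cmp $t5, 11  (cmp 9,11)
bne L1: taken
sub $t6, $t6, 17 → $t6=30-17=13
lw $t6, 0($t1) → $t6=M[16]=29
or $t6, $t6, 6 → $t6=29|6=31
add $t1, $t1, 4 → $t1=16+4=20
add $t5, $t5, 1 → $t5=9+1=10
cmp $t5, 11  (cmp 10,11)
bne L1: taken
sub $t6, $t6, 17 → $t6=31-17=14
lw $t6, 0($t1) → $t6=M[20]=-6
or $t6, $t6, 6 → $t6=(-6)|6=-2
add $t1, $t1, 4 → $t1=20+4=24
add $t5, $t5, 1 → $t5=10+1=11
cmp $t5, 11  (cmp 11,11)
bne L1: not taken
halt.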